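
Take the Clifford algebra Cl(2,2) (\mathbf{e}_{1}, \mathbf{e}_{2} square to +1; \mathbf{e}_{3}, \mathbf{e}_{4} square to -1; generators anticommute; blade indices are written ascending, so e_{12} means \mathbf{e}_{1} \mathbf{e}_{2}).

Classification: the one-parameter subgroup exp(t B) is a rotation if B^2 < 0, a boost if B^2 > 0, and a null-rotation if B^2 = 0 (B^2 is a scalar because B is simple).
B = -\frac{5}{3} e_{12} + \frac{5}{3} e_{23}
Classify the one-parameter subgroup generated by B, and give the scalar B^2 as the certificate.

B^2 term by term: the squares give (-\frac{5}{3})^2*(e_{12})^2 + (\frac{5}{3})^2*(e_{23})^2 = \frac{25}{9}*(-1) + \frac{25}{9}*(+1) = 0 (each basis 2-blade squares to minus the product of its generators' squares); cross terms between blades sharing an index anticommute and cancel. So B^2 = 0.
Answer: null-rotation, certificate B^2 = 0. Because 0 is invariant under every versor sandwich, the classification follows from its sign alone.


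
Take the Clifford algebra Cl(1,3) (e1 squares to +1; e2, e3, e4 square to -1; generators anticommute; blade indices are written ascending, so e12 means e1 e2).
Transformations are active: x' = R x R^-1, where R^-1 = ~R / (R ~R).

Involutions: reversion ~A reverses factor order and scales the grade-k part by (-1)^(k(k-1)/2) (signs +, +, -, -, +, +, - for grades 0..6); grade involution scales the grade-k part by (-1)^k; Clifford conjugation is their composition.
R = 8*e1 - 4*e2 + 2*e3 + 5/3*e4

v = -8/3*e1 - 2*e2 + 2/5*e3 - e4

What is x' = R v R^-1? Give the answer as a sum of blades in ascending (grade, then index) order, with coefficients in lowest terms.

~R = 8*e1 - 4*e2 + 2*e3 + 5/3*e4, and R ~R = 371/9, so R^-1 = ~R / (371/9).
R v = -427/15 - 80/3*e12 + 128/15*e13 - 32/9*e14 + 12/5*e23 + 22/3*e24 - 8/3*e34
Answer: -6664/795*e1 + 1994/265*e2 - 838/265*e3 - 69/53*e4


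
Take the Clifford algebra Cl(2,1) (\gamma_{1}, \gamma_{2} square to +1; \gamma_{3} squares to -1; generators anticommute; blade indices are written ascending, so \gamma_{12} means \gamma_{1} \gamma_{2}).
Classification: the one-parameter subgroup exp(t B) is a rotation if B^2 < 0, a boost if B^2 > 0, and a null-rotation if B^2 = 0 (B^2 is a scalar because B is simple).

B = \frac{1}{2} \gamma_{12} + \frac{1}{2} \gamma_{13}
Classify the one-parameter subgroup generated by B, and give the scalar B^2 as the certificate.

B^2 term by term: the squares give (\frac{1}{2})^2*(\gamma_{12})^2 + (\frac{1}{2})^2*(\gamma_{13})^2 = \frac{1}{4}*(-1) + \frac{1}{4}*(+1) = 0 (each basis 2-blade squares to minus the product of its generators' squares); cross terms between blades sharing an index anticommute and cancel. So B^2 = 0.
Answer: null-rotation, certificate B^2 = 0. Why this suffices: the scalar 0 survives any versor conjugation, so its sign alone determines the class however B is presented.


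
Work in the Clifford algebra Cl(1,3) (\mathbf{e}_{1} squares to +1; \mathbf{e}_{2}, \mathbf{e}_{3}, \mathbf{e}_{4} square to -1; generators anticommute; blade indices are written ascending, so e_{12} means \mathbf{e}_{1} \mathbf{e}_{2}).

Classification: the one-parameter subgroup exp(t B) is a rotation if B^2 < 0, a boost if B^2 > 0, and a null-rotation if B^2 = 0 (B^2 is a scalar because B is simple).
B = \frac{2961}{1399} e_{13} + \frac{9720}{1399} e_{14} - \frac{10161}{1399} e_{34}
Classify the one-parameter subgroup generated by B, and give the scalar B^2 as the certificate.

B^2 term by term: the squares give (\frac{2961}{1399})^2*(e_{13})^2 + (\frac{9720}{1399})^2*(e_{14})^2 + (-\frac{10161}{1399})^2*(e_{34})^2 = \frac{8767521}{1957201}*(+1) + \frac{94478400}{1957201}*(+1) + \frac{103245921}{1957201}*(-1) = 0 (each basis 2-blade squares to minus the product of its generators' squares); cross terms between blades sharing an index anticommute and cancel. So B^2 = 0.
Answer: null-rotation, certificate B^2 = 0. The class reads off the invariant scalar 0 directly.


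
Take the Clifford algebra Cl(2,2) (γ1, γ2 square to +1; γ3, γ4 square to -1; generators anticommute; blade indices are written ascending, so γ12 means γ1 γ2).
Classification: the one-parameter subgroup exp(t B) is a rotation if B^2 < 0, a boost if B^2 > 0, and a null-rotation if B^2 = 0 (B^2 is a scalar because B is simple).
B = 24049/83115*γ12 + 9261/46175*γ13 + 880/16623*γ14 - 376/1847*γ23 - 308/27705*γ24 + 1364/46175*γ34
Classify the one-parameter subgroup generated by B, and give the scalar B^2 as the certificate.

B^2 term by term: the squares give (24049/83115)^2*(γ12)^2 + (9261/46175)^2*(γ13)^2 + (880/16623)^2*(γ14)^2 + (-376/1847)^2*(γ23)^2 + (-308/27705)^2*(γ24)^2 + (1364/46175)^2*(γ34)^2 = 578354401/6908103225*(-1) + 85766121/2132130625*(+1) + 774400/276324129*(+1) + 141376/3411409*(+1) + 94864/767567025*(+1) + 1860496/2132130625*(-1) = 0 (each basis 2-blade squares to minus the product of its generators' squares); cross terms between blades sharing an index anticommute and cancel; the commuting (index-disjoint) pairs give grade-4 terms 2*c*c'*(blade product), which cancel blade by blade — γ1234: 65605672/3837835125 + 1901592/426426125 - 661760/30702681 = 0 — confirming B is simple. So B^2 = 0.
Answer: null-rotation, certificate B^2 = 0. No conjugation can change B^2 = 0; the sign gives the class.


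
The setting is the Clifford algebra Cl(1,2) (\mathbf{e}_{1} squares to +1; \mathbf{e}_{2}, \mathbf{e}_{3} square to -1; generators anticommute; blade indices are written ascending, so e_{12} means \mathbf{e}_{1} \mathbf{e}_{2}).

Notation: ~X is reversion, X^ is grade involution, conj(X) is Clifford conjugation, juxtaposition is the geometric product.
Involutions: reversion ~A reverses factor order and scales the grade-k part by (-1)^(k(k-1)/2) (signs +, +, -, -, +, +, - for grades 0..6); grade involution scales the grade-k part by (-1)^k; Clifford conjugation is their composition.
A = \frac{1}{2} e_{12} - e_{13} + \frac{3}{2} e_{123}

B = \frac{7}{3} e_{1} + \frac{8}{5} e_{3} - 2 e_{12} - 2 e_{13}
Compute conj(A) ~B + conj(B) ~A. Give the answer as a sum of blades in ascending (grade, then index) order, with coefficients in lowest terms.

first term: 1 - \frac{8}{5} e_{1} - \frac{11}{6} e_{2} + \frac{2}{3} e_{3} - \frac{12}{5} e_{12} + \frac{13}{2} e_{23} - \frac{4}{5} e_{123}
second term: 1 - \frac{8}{5} e_{1} + \frac{25}{6} e_{2} - \frac{16}{3} e_{3} - \frac{12}{5} e_{12} + \frac{1}{2} e_{23} + \frac{4}{5} e_{123}
Answer: 2 - \frac{16}{5} e_{1} + \frac{7}{3} e_{2} - \frac{14}{3} e_{3} - \frac{24}{5} e_{12} + 7 e_{23}


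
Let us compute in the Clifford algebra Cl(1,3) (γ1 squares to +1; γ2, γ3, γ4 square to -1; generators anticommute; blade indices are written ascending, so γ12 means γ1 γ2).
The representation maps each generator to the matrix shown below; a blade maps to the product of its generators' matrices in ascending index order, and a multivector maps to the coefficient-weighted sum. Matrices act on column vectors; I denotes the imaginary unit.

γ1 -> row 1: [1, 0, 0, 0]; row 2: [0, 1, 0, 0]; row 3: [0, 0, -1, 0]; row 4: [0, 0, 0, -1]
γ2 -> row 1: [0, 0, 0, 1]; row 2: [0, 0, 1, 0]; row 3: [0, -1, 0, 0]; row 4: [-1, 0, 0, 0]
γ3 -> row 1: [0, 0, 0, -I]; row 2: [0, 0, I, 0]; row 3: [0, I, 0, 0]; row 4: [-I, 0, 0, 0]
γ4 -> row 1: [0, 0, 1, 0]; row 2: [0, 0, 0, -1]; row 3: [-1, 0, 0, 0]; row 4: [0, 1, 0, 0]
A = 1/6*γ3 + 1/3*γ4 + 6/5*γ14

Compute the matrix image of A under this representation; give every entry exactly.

Bivector images (products of the table entries): rho(γ14) = rho(γ1)rho(γ4) = row 1: [0, 0, 1, 0]; row 2: [0, 0, 0, -1]; row 3: [1, 0, 0, 0]; row 4: [0, -1, 0, 0].
M = (1/6)*rho(γ3) + (1/3)*rho(γ4) + (6/5)*rho(γ14), summed entrywise:
Answer: row 1: [0, 0, 23/15, -I/6]; row 2: [0, 0, I/6, -23/15]; row 3: [13/15, I/6, 0, 0]; row 4: [-I/6, -13/15, 0, 0]


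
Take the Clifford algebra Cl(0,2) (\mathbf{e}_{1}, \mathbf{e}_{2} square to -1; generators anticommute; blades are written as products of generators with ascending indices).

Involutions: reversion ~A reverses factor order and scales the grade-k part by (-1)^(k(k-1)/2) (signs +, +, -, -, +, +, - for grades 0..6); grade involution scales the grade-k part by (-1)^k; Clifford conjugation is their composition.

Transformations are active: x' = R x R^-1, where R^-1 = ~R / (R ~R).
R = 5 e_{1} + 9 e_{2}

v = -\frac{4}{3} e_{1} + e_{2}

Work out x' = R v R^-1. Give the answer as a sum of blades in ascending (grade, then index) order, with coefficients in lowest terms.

~R = 5 e_{1} + 9 e_{2}, and R ~R = -106, so R^-1 = ~R / (-106).
R v = -\frac{7}{3} + 17 e_{1} e_{2}
Answer: \frac{247}{159} e_{1} - \frac{32}{53} e_{2}


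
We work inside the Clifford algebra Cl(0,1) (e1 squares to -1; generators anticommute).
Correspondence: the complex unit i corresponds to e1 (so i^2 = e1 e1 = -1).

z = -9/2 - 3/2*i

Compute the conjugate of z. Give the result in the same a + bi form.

In blades: z = -9/2 - 3/2*e1.
Conjugation here is Clifford conjugation: the scalar is fixed and the grade-1 and grade-2 blades all flip sign, giving -9/2 + 3/2*e1; translating back:
Answer: -9/2 + 3/2*i


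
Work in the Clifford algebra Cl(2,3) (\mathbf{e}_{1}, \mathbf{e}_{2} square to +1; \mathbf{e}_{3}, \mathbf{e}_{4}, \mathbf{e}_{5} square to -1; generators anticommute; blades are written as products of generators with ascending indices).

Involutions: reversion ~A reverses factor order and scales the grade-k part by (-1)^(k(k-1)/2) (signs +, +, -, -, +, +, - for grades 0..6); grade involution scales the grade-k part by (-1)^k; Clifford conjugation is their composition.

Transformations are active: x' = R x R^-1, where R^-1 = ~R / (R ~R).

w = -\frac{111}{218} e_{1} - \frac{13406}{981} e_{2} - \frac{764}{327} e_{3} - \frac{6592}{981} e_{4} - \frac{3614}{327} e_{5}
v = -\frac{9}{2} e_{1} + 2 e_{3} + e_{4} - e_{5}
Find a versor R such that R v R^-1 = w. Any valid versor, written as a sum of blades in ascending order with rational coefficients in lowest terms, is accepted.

Sketch: the shared square \frac{57}{4} makes R = v + w = -\frac{546}{109} e_{1} - \frac{13406}{981} e_{2} - \frac{110}{327} e_{3} - \frac{5611}{981} e_{4} - \frac{3941}{327} e_{5} the natural versor; its sandwich fixes that direction, negates (v - w)/2, and sends v to w.
Answer: -\frac{546}{109} e_{1} - \frac{13406}{981} e_{2} - \frac{110}{327} e_{3} - \frac{5611}{981} e_{4} - \frac{3941}{327} e_{5}


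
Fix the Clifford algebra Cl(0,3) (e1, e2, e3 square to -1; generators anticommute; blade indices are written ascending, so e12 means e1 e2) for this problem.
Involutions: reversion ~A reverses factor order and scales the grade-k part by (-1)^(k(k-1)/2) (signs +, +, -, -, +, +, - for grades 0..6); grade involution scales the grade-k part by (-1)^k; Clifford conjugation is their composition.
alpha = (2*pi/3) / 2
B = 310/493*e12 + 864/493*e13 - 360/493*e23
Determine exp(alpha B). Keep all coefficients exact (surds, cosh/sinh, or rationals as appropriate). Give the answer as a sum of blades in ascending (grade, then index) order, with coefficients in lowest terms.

B^2 term by term: the squares give (310/493)^2*(e12)^2 + (864/493)^2*(e13)^2 + (-360/493)^2*(e23)^2 = 96100/243049*(-1) + 746496/243049*(-1) + 129600/243049*(-1) = -4 (each basis 2-blade squares to minus the product of its generators' squares); cross terms between blades sharing an index anticommute and cancel. So B^2 = -4.
B^2 = -4 — circular case — the even/odd split gives cos and sin: l = 2, alpha*l = 2*pi/3, so exp(alpha B) = cos(2*pi/3) + (sin(2*pi/3)/2)*B = -1/2 + (sqrt(3)/4)*B.
Answer: -1/2 + 155*sqrt(3)/986*e12 + 216*sqrt(3)/493*e13 - 90*sqrt(3)/493*e23


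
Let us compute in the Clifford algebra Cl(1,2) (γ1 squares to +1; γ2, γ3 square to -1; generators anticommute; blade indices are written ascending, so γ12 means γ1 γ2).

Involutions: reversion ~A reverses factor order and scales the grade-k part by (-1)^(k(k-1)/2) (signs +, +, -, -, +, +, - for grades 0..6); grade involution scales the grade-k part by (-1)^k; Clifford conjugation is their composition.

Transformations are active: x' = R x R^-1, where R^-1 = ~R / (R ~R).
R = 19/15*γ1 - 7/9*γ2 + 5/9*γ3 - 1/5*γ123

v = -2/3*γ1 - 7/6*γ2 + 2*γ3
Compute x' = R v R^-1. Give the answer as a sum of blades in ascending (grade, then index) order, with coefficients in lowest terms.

~R = 19/15*γ1 - 7/9*γ2 + 5/9*γ3 + 1/5*γ123, and R ~R = 296/405, so R^-1 = ~R / (296/405).
R v = -773/270 - 431/270*γ12 + 847/270*γ13 - 209/270*γ23
Answer: -53/6*γ1 + 2051/370*γ2 - 8021/1110*γ3


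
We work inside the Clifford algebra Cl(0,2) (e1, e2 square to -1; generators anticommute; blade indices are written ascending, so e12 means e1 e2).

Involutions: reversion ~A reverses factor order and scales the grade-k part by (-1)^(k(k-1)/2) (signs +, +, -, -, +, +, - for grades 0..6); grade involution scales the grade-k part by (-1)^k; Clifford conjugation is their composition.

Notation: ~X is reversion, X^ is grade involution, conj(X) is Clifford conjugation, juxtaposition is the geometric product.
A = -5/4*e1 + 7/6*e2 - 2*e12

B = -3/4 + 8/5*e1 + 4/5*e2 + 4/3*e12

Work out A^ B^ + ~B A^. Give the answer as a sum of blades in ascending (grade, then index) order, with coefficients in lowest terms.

first term: 56/15 - 2947/720*e1 + 289/120*e2 - 41/30*e12
second term: -56/15 - 2947/720*e1 + 289/120*e2 - 41/30*e12
Answer: -2947/360*e1 + 289/60*e2 - 41/15*e12


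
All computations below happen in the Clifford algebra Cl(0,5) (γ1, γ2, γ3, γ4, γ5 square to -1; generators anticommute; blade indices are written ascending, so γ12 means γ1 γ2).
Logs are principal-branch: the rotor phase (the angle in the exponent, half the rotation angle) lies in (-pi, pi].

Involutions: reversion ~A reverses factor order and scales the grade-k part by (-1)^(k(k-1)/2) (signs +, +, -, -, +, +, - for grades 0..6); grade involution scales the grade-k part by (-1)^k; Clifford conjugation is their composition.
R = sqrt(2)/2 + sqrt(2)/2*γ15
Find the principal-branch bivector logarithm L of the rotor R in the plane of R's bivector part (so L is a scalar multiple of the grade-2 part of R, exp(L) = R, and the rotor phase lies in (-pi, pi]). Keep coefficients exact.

The scalar part of R is sqrt(2)/2, which pins the rotor phase on the principal branch; dividing the bivector part by the sine of that phase recovers the unit plane, and L is the phase times that plane.
Concretely: cos(phase) = sqrt(2)/2 gives phase = ±pi/4, and since phase/sin(phase) is even the sign is immaterial: L = (phase/sin(phase)) * <R>_2 = (sqrt(2)*pi/4) * <R>_2.
Answer: pi/4*γ15


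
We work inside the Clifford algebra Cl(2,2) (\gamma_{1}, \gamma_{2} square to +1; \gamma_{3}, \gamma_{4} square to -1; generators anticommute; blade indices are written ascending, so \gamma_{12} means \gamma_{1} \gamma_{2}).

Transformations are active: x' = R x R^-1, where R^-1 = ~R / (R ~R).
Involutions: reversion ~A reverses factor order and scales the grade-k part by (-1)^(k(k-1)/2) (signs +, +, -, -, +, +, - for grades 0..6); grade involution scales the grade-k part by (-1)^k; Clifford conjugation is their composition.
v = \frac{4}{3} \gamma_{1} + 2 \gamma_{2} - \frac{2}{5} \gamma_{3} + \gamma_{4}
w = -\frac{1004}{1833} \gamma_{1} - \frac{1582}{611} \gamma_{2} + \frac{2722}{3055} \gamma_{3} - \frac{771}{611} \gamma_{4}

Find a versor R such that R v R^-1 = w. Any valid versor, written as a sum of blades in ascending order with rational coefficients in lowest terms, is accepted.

Construction: equal norms (both \frac{1039}{225}) license R = v + w = \frac{480}{611} \gamma_{1} - \frac{360}{611} \gamma_{2} + \frac{300}{611} \gamma_{3} - \frac{160}{611} \gamma_{4} — nothing changes along that direction, while (v - w)/2 changes sign, so v maps onto w.
Answer: \frac{480}{611} \gamma_{1} - \frac{360}{611} \gamma_{2} + \frac{300}{611} \gamma_{3} - \frac{160}{611} \gamma_{4}


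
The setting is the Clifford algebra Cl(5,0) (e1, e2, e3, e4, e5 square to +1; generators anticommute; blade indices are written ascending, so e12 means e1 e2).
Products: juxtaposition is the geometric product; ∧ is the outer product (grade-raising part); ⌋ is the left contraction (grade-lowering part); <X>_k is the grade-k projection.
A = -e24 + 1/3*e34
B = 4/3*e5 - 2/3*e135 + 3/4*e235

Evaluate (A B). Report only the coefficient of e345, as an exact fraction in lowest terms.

step 1: 2/9*e145 - 19/12*e245 - 11/36*e345 - 2/3*e12345
Answer: -11/36


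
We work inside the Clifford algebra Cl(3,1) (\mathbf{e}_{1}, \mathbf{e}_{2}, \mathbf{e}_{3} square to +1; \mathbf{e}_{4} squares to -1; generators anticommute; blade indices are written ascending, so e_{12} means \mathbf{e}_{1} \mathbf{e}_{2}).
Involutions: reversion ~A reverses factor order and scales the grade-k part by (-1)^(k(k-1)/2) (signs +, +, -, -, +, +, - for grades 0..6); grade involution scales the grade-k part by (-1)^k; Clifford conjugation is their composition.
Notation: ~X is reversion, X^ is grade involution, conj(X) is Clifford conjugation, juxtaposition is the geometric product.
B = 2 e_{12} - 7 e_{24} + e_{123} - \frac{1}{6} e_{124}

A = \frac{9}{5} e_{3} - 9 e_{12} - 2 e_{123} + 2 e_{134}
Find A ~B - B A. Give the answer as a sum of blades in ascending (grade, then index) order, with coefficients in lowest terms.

first term: -20 - 13 e_{3} + \frac{3}{2} e_{4} - \frac{9}{5} e_{12} - 63 e_{14} - \frac{1}{3} e_{23} + 2 e_{24} + \frac{1}{3} e_{34} - \frac{88}{5} e_{123} + 14 e_{134} - \frac{83}{5} e_{234} + \frac{3}{10} e_{1234}
second term: 20 + 13 e_{3} - \frac{3}{2} e_{4} + \frac{9}{5} e_{12} - 63 e_{14} - \frac{1}{3} e_{23} + 2 e_{24} + \frac{1}{3} e_{34} - \frac{52}{5} e_{123} + 14 e_{134} + \frac{43}{5} e_{234} + \frac{3}{10} e_{1234}
Answer: -40 - 26 e_{3} + 3 e_{4} - \frac{18}{5} e_{12} - \frac{36}{5} e_{123} - \frac{126}{5} e_{234}


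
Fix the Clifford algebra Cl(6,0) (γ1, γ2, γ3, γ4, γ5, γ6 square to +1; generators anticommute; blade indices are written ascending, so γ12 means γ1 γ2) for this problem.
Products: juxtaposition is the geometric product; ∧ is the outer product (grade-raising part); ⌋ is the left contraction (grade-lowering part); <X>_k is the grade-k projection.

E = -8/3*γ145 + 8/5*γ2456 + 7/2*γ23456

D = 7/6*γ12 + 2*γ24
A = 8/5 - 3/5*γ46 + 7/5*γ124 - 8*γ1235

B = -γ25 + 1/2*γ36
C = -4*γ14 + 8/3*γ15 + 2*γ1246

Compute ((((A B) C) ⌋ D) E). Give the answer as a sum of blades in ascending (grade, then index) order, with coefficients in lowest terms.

step 1: 8*γ13 - 8/5*γ25 - 3/10*γ34 + 4/5*γ36 + 7/5*γ145 + 4*γ1256 - 3/5*γ2456 - 7/10*γ12346
step 2: -7/5*γ3 + 56/15*γ4 + 28/5*γ5 - 64/15*γ12 + 6/5*γ13 + 6/5*γ15 + 32/3*γ26 + 32*γ34 - 64/3*γ35 - 8*γ45 - 14/5*γ236 - 14/5*γ256 - 8/5*γ1234 - 3/5*γ1236 - 32/5*γ1245 + 8/5*γ1246 + 12/5*γ1256 - 4/5*γ1345 + 16/5*γ1346 - 32/15*γ1356 - 16/5*γ1456 + 16*γ2346 + 16*γ2456 + 28/15*γ23456
step 3: 224/45 - 112/15*γ2
step 4: -1792/135*γ145 - 896/75*γ456 - 896/45*γ1245 + 1792/225*γ2456 - 392/15*γ3456 + 784/45*γ23456
Answer: -1792/135*γ145 - 896/75*γ456 - 896/45*γ1245 + 1792/225*γ2456 - 392/15*γ3456 + 784/45*γ23456


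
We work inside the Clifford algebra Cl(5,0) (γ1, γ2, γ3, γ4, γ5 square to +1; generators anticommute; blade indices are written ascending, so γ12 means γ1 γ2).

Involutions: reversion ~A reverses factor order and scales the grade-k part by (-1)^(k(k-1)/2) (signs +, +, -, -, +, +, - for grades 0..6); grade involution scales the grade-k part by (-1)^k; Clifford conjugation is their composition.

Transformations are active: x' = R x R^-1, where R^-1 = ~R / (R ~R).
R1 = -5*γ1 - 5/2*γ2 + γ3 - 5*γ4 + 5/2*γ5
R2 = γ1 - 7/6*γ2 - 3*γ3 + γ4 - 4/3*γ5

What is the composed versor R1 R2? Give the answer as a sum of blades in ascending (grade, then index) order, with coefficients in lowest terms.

Distribute over the terms of R1 (each basis-blade product reordered to ascending indices, repeated generators contracted through their squares):
(-5*γ1) R2 = -5 + 35/6*γ12 + 15*γ13 - 5*γ14 + 20/3*γ15
(-5/2*γ2) R2 = 35/12 + 5/2*γ12 + 15/2*γ23 - 5/2*γ24 + 10/3*γ25
(γ3) R2 = -3 - γ13 + 7/6*γ23 + γ34 - 4/3*γ35
(-5*γ4) R2 = -5 + 5*γ14 - 35/6*γ24 - 15*γ34 + 20/3*γ45
(5/2*γ5) R2 = -10/3 - 5/2*γ15 + 35/12*γ25 + 15/2*γ35 - 5/2*γ45
Summing the partial products and collecting blades:
Answer: -161/12 + 25/3*γ12 + 14*γ13 + 25/6*γ15 + 26/3*γ23 - 25/3*γ24 + 25/4*γ25 - 14*γ34 + 37/6*γ35 + 25/6*γ45


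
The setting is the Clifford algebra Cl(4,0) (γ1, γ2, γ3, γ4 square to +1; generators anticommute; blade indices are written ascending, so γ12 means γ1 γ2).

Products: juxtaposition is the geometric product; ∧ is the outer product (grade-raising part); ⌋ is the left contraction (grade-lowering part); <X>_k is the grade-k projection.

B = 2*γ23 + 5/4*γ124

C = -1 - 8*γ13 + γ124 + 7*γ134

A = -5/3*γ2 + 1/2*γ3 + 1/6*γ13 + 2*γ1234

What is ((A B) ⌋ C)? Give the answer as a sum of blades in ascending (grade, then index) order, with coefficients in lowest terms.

step 1: -γ2 - 35/6*γ3 - 1/3*γ12 - 23/12*γ14 + 5/24*γ234 + 5/8*γ1234
step 2: -140/3*γ1 - 23/12*γ2 - 161/12*γ3 + 1/3*γ4 + 251/6*γ14
Answer: -140/3*γ1 - 23/12*γ2 - 161/12*γ3 + 1/3*γ4 + 251/6*γ14


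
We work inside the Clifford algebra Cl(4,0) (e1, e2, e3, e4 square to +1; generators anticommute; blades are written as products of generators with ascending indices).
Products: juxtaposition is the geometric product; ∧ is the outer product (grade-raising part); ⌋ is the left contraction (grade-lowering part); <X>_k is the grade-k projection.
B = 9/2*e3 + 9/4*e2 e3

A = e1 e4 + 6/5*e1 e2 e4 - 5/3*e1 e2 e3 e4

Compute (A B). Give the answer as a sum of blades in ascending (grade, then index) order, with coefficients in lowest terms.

step 1: 15/4*e1 e4 + 15/2*e1 e2 e4 - 9/5*e1 e3 e4 - 63/20*e1 e2 e3 e4
Answer: 15/4*e1 e4 + 15/2*e1 e2 e4 - 9/5*e1 e3 e4 - 63/20*e1 e2 e3 e4


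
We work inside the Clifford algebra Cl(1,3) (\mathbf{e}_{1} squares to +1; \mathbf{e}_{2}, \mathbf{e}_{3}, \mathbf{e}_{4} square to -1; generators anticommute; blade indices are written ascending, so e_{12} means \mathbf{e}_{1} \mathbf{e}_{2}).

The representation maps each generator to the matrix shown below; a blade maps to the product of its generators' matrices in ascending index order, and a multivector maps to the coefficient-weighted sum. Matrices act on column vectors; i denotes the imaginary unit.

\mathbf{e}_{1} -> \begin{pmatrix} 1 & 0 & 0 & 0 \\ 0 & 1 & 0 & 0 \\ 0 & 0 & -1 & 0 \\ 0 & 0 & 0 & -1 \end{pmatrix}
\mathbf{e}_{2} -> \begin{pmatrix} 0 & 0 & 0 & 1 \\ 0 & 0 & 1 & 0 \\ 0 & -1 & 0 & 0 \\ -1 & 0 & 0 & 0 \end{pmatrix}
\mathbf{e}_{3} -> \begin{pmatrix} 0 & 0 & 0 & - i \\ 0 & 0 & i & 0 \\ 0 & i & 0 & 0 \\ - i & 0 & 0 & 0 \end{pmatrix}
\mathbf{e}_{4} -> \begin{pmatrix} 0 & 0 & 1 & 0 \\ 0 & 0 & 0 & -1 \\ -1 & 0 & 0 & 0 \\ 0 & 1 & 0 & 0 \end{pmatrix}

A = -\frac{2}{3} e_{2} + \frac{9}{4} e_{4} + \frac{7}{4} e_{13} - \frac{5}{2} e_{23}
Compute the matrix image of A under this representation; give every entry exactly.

Bivector images (products of the table entries): rho(e_{13}) = rho(\mathbf{e}_{1})rho(\mathbf{e}_{3}) = \begin{pmatrix} 0 & 0 & 0 & - i \\ 0 & 0 & i & 0 \\ 0 & - i & 0 & 0 \\ i & 0 & 0 & 0 \end{pmatrix}; rho(e_{23}) = rho(\mathbf{e}_{2})rho(\mathbf{e}_{3}) = \begin{pmatrix} - i & 0 & 0 & 0 \\ 0 & i & 0 & 0 \\ 0 & 0 & - i & 0 \\ 0 & 0 & 0 & i \end{pmatrix}.
M = (-\frac{2}{3})*rho(e_{2}) + (\frac{9}{4})*rho(e_{4}) + (\frac{7}{4})*rho(e_{13}) + (-\frac{5}{2})*rho(e_{23}), summed entrywise:
Answer: \begin{pmatrix} \frac{5 i}{2} & 0 & \frac{9}{4} & - \frac{2}{3} - \frac{7 i}{4} \\ 0 & - \frac{5 i}{2} & - \frac{2}{3} + \frac{7 i}{4} & - \frac{9}{4} \\ - \frac{9}{4} & \frac{2}{3} - \frac{7 i}{4} & \frac{5 i}{2} & 0 \\ \frac{2}{3} + \frac{7 i}{4} & \frac{9}{4} & 0 & - \frac{5 i}{2} \end{pmatrix}


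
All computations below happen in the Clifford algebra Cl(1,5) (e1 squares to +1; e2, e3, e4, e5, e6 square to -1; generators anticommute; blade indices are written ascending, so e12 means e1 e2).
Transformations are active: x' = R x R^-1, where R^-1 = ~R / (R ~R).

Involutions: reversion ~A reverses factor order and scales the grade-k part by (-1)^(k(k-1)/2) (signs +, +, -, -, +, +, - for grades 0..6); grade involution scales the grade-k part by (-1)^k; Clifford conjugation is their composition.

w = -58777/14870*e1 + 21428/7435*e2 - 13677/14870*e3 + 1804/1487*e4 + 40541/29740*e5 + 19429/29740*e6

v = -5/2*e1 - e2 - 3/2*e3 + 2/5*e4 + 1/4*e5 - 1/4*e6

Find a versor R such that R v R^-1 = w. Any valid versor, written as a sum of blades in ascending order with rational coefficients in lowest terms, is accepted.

A norm check does it: q(v) = q(w) = 543/200, hence R = v + w = -47976/7435*e1 + 13993/7435*e2 - 17991/7435*e3 + 11994/7435*e4 + 11994/7435*e5 + 5997/14870*e6 realises the map — parallel part kept, (v - w)/2 negated, v carried to w.
Answer: -47976/7435*e1 + 13993/7435*e2 - 17991/7435*e3 + 11994/7435*e4 + 11994/7435*e5 + 5997/14870*e6


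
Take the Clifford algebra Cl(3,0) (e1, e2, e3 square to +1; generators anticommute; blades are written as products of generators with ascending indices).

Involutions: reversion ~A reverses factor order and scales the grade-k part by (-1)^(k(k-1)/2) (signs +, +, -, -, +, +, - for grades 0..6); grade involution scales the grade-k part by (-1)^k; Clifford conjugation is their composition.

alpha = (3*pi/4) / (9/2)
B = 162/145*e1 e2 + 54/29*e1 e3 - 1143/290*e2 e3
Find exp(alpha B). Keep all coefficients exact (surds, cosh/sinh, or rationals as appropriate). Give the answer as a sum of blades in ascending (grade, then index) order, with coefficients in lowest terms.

B^2 term by term: the squares give (162/145)^2*(e1 e2)^2 + (54/29)^2*(e1 e3)^2 + (-1143/290)^2*(e2 e3)^2 = 26244/21025*(-1) + 2916/841*(-1) + 1306449/84100*(-1) = -81/4 (each basis 2-blade squares to minus the product of its generators' squares); cross terms between blades sharing an index anticommute and cancel. So B^2 = -81/4.
B^2 = -81/4 — the series telescopes trigonometrically here: l = 9/2, alpha*l = 3*pi/4, so exp(alpha B) = cos(3*pi/4) + (sin(3*pi/4)/(9/2))*B = -sqrt(2)/2 + (sqrt(2)/9)*B.
Answer: -sqrt(2)/2 + 18*sqrt(2)/145*e1 e2 + 6*sqrt(2)/29*e1 e3 - 127*sqrt(2)/290*e2 e3


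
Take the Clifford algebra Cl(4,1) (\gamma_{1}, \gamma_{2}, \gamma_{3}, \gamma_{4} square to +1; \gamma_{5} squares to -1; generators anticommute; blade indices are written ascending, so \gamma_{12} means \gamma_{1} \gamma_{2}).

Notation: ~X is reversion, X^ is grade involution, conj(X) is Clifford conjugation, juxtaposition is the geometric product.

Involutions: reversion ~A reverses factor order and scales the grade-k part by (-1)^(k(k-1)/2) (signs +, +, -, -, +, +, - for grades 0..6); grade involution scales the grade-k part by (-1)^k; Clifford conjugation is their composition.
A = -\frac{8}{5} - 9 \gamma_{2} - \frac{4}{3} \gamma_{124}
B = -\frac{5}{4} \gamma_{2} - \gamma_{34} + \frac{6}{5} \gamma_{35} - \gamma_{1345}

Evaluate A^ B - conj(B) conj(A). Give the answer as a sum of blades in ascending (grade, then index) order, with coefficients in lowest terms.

first term: -\frac{45}{4} + 2 \gamma_{2} + \frac{5}{3} \gamma_{14} + \frac{8}{5} \gamma_{34} - \frac{48}{25} \gamma_{35} + \frac{4}{3} \gamma_{123} - 9 \gamma_{234} + \frac{182}{15} \gamma_{235} + \frac{8}{5} \gamma_{1345} + \frac{37}{5} \gamma_{12345}
second term: \frac{45}{4} - 2 \gamma_{2} + \frac{5}{3} \gamma_{14} - \frac{8}{5} \gamma_{34} + \frac{48}{25} \gamma_{35} - \frac{4}{3} \gamma_{123} + 9 \gamma_{234} - \frac{182}{15} \gamma_{235} + \frac{8}{5} \gamma_{1345} + \frac{37}{5} \gamma_{12345}
Answer: -\frac{45}{2} + 4 \gamma_{2} + \frac{16}{5} \gamma_{34} - \frac{96}{25} \gamma_{35} + \frac{8}{3} \gamma_{123} - 18 \gamma_{234} + \frac{364}{15} \gamma_{235}


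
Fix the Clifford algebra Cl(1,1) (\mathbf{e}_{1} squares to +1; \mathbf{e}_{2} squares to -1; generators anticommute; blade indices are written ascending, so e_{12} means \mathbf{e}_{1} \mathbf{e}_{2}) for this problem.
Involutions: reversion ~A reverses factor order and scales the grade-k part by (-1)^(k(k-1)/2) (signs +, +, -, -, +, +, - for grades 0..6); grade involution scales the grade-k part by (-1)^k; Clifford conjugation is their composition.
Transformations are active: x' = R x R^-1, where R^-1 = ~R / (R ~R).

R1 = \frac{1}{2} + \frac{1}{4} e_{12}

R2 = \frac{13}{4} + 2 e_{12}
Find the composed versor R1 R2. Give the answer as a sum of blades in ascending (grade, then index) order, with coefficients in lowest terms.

Distribute over the terms of R1 (each basis-blade product reordered to ascending indices, repeated generators contracted through their squares):
(\frac{1}{2}) R2 = \frac{13}{8} + e_{12}
(\frac{1}{4} e_{12}) R2 = \frac{1}{2} + \frac{13}{16} e_{12}
Summing the partial products and collecting blades:
Answer: \frac{17}{8} + \frac{29}{16} e_{12}


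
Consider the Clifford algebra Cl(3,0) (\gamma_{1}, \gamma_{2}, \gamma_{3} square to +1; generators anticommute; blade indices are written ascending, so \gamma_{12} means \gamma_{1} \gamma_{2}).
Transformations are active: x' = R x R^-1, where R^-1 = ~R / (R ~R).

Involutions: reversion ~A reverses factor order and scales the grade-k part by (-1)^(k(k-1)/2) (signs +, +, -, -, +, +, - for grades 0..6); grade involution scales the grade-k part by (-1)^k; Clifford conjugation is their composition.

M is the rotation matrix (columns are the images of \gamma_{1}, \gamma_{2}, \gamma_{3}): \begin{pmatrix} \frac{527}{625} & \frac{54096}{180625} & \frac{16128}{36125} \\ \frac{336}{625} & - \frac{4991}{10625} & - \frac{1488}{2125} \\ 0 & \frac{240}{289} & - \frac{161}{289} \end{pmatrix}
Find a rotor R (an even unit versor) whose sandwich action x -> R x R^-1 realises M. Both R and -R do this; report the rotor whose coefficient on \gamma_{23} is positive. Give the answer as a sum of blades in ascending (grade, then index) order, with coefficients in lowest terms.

Method: write R = a + b12*\gamma_{12} + b13*\gamma_{13} + b23*\gamma_{23} with a^2 + b12^2 + b13^2 + b23^2 = 1 (so R^-1 = ~R). Expanding the columns R e_j ~R gives tr M = 4a^2 - 1 and, from the antisymmetric part, M21 - M12 = -4a*b12, M13 - M31 = 4a*b13, M32 - M23 = -4a*b23.
Here tr M = -\frac{33169}{180625}, so a^2 = (1 + tr M)/4 = \frac{36864}{180625} and a = ±\frac{192}{425}. Taking a = \frac{192}{425}: M21 - M12 = \frac{43008}{180625}, M13 - M31 = \frac{16128}{36125}, M32 - M23 = \frac{55296}{36125}, giving b12 = -\frac{56}{425}, b13 = \frac{21}{85}, b23 = -\frac{72}{85}, i.e. R = \frac{192}{425} - \frac{56}{425} \gamma_{12} + \frac{21}{85} \gamma_{13} - \frac{72}{85} \gamma_{23}.
Its \gamma_{23} coefficient is negative, so report the other preimage -R.
Answer: -\frac{192}{425} + \frac{56}{425} \gamma_{12} - \frac{21}{85} \gamma_{13} + \frac{72}{85} \gamma_{23}. Sheet selection: the two-to-one cover makes ±R indistinguishable at the matrix level (trace -\frac{33169}{180625}), so uniqueness comes from the required sign on \gamma_{23}.


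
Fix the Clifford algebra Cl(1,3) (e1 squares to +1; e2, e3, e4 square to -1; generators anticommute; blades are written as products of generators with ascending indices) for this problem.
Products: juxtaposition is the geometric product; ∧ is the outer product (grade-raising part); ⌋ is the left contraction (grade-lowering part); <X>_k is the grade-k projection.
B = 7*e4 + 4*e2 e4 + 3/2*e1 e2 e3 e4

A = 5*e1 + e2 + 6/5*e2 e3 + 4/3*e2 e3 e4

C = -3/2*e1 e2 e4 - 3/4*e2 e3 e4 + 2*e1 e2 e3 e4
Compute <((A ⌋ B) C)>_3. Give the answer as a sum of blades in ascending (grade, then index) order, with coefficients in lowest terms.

step 1: -2*e1 - 4*e4 - 9/5*e1 e4 + 3/2*e1 e3 e4 + 15/2*e2 e3 e4
step 2: -45/8 - 15*e1 - 57/10*e2 - 39/8*e1 e2 + 45/4*e1 e3 - 87/20*e2 e3 + 3*e2 e4 - 187/20*e1 e2 e3 - 4*e2 e3 e4 + 3/2*e1 e2 e3 e4
step 3: -187/20*e1 e2 e3 - 4*e2 e3 e4
Answer: -187/20*e1 e2 e3 - 4*e2 e3 e4


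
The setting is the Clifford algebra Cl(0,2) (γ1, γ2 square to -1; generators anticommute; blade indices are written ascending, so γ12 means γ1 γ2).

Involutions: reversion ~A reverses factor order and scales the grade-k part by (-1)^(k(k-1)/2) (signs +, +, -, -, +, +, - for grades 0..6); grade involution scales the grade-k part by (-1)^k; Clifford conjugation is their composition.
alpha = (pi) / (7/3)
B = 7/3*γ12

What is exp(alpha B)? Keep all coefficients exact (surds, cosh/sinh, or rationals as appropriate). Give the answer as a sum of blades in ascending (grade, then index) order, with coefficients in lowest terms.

B^2 = (7/3)^2*(γ12)^2 = 49/9*(-1) = -49/9 (a basis 2-blade squares to minus the product of its generators' squares).
B^2 = -49/9 — circular case — the even/odd split gives cos and sin: l = 7/3, alpha*l = pi, so exp(alpha B) = cos(pi) + (sin(pi)/(7/3))*B = -1 + (0)*B.
Answer: -1


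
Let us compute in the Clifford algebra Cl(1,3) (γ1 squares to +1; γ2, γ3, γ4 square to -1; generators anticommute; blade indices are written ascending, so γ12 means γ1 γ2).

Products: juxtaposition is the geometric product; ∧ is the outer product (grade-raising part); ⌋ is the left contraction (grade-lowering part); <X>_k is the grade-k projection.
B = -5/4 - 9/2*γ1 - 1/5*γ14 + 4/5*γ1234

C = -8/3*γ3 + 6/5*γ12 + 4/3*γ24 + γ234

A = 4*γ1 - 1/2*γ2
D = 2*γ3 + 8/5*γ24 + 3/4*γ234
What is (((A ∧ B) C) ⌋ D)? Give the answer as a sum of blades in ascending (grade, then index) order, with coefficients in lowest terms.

step 1: -5*γ1 + 5/8*γ2 - 9/4*γ12 - 1/10*γ124
step 2: -27/10 + 53/60*γ1 - 6*γ2 - 143/150*γ4 + 397/30*γ13 + 3*γ14 - 5/3*γ23 - 5/8*γ34 + 6*γ123 - 20/3*γ124 + 9/4*γ134 - 79/15*γ1234
step 3: -12679/12000*γ2 - 27/5*γ3 + 217/20*γ4 + 143/200*γ23 - 108/25*γ24 + 9/2*γ34 - 81/40*γ234
Answer: -12679/12000*γ2 - 27/5*γ3 + 217/20*γ4 + 143/200*γ23 - 108/25*γ24 + 9/2*γ34 - 81/40*γ234


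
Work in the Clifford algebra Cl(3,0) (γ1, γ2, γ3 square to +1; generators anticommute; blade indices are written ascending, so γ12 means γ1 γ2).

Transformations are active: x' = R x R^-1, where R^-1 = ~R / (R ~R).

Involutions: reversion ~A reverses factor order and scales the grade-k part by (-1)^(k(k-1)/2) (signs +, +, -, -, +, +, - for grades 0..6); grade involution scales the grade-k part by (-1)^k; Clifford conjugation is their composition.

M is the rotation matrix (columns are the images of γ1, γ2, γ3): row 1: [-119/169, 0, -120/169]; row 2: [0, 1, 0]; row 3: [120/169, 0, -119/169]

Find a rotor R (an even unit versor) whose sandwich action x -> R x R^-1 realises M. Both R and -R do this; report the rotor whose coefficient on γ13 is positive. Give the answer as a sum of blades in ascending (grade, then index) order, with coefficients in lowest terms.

Method: write R = a + b12*γ12 + b13*γ13 + b23*γ23 with a^2 + b12^2 + b13^2 + b23^2 = 1 (so R^-1 = ~R). Expanding the columns R e_j ~R gives tr M = 4a^2 - 1 and, from the antisymmetric part, M21 - M12 = -4a*b12, M13 - M31 = 4a*b13, M32 - M23 = -4a*b23.
Here tr M = -69/169, so a^2 = (1 + tr M)/4 = 25/169 and a = ±5/13. Taking a = 5/13: M21 - M12 = 0, M13 - M31 = -240/169, M32 - M23 = 0, giving b12 = 0, b13 = -12/13, b23 = 0, i.e. R = 5/13 - 12/13*γ13.
Its γ13 coefficient is negative, so report the other preimage -R.
Answer: -5/13 + 12/13*γ13. Recall the cover is two-to-one: with M of trace -69/169, both preimages act alike, and the stated γ13 sign chooses the sheet.


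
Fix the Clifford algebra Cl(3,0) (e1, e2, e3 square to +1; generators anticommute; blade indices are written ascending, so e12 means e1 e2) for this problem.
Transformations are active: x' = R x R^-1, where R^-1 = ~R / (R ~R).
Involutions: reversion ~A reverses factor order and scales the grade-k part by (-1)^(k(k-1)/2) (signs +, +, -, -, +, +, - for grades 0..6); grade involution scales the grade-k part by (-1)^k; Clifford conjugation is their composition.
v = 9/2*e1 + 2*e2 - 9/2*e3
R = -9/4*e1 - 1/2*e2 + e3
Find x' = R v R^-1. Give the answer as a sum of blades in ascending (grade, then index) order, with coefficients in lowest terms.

~R = -9/4*e1 - 1/2*e2 + e3, and R ~R = 101/16, so R^-1 = ~R / (101/16).
R v = -125/8 - 9/4*e12 + 45/8*e13 + 1/4*e23
Answer: 1341/202*e1 + 48/101*e2 - 91/202*e3


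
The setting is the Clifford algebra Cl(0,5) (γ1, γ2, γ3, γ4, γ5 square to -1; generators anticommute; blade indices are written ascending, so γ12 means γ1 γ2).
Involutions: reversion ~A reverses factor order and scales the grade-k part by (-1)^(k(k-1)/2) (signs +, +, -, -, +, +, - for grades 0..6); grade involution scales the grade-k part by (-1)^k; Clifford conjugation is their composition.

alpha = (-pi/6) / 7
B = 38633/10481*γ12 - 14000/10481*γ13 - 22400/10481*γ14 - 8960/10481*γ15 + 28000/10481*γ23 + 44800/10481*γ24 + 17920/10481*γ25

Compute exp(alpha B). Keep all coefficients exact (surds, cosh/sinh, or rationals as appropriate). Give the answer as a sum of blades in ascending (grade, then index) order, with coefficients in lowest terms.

B^2 term by term: the squares give (38633/10481)^2*(γ12)^2 + (-14000/10481)^2*(γ13)^2 + (-22400/10481)^2*(γ14)^2 + (-8960/10481)^2*(γ15)^2 + (28000/10481)^2*(γ23)^2 + (44800/10481)^2*(γ24)^2 + (17920/10481)^2*(γ25)^2 = 1492508689/109851361*(-1) + 196000000/109851361*(-1) + 501760000/109851361*(-1) + 80281600/109851361*(-1) + 784000000/109851361*(-1) + 2007040000/109851361*(-1) + 321126400/109851361*(-1) = -49 (each basis 2-blade squares to minus the product of its generators' squares); cross terms between blades sharing an index anticommute and cancel; the commuting (index-disjoint) pairs give grade-4 terms 2*c*c'*(blade product), which cancel blade by blade — γ1234: 1254400000/109851361 - 1254400000/109851361 = 0; γ1235: 501760000/109851361 - 501760000/109851361 = 0; γ1245: 802816000/109851361 - 802816000/109851361 = 0 — confirming B is simple. So B^2 = -49.
B^2 = -49 — the negative square puts this in the circular regime; l = 7, alpha*l = -pi/6, so exp(alpha B) = cos(-pi/6) + (sin(-pi/6)/7)*B = sqrt(3)/2 + (-1/14)*B.
Answer: sqrt(3)/2 - 5519/20962*γ12 + 1000/10481*γ13 + 1600/10481*γ14 + 640/10481*γ15 - 2000/10481*γ23 - 3200/10481*γ24 - 1280/10481*γ25


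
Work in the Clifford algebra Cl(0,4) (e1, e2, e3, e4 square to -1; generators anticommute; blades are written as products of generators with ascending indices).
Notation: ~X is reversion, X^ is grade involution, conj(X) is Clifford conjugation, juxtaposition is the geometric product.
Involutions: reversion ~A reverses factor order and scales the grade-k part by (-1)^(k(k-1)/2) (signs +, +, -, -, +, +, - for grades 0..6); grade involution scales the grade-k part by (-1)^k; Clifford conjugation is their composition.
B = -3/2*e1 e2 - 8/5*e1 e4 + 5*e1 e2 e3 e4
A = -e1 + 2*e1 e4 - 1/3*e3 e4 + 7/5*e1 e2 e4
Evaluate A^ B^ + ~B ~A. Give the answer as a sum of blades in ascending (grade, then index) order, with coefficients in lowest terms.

first term: 16/5 + 187/50*e2 + 7*e3 - 1/2*e4 + 5/3*e1 e2 - 8/15*e1 e3 - 10*e2 e3 + 3*e2 e4 - 5*e2 e3 e4 + 1/2*e1 e2 e3 e4
second term: 16/5 - 187/50*e2 - 7*e3 + 1/2*e4 - 5/3*e1 e2 + 8/15*e1 e3 + 10*e2 e3 - 3*e2 e4 - 5*e2 e3 e4 + 1/2*e1 e2 e3 e4
Answer: 32/5 - 10*e2 e3 e4 + e1 e2 e3 e4


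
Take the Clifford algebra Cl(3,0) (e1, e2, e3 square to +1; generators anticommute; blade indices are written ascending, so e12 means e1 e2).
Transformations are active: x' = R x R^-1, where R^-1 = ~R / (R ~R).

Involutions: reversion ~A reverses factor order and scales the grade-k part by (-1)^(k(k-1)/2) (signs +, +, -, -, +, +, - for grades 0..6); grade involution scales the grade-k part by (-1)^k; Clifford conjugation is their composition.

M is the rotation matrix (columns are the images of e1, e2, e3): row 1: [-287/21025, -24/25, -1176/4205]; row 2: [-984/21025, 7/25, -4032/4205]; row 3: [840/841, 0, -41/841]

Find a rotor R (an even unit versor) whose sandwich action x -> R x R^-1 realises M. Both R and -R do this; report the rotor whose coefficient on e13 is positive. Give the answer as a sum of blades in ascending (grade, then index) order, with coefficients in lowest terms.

Method: write R = a + b12*e12 + b13*e13 + b23*e23 with a^2 + b12^2 + b13^2 + b23^2 = 1 (so R^-1 = ~R). Expanding the columns R e_j ~R gives tr M = 4a^2 - 1 and, from the antisymmetric part, M21 - M12 = -4a*b12, M13 - M31 = 4a*b13, M32 - M23 = -4a*b23.
Here tr M = 183/841, so a^2 = (1 + tr M)/4 = 256/841 and a = ±16/29. Taking a = 16/29: M21 - M12 = 768/841, M13 - M31 = -5376/4205, M32 - M23 = 4032/4205, giving b12 = -12/29, b13 = -84/145, b23 = -63/145, i.e. R = 16/29 - 12/29*e12 - 84/145*e13 - 63/145*e23.
Its e13 coefficient is negative, so report the other preimage -R.
Answer: -16/29 + 12/29*e12 + 84/145*e13 + 63/145*e23. Uniqueness: Spin(3) -> SO(3) maps R and -R to the same rotation of trace 183/841; fixing the sign of the e13 coefficient removes the ambiguity.
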